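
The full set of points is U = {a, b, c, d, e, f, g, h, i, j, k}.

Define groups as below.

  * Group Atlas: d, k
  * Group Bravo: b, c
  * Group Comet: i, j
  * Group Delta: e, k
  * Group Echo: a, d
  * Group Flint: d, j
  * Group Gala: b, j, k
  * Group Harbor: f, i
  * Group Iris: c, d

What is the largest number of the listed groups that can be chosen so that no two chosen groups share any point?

Bravo, Comet, Delta, Echo are pairwise disjoint (Bravo={b,c}; Comet={i,j}; Delta={e,k}; Echo={a,d}).
Every remaining group overlaps one of these, and no 5 of the listed groups are pairwise disjoint, so 4 is the maximum.

4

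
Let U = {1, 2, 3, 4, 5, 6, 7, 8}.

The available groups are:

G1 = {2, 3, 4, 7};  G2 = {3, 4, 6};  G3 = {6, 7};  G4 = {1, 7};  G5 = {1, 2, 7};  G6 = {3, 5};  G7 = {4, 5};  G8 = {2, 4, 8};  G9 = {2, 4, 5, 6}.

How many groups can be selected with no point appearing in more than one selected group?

G4, G6, G8 are pairwise disjoint (G4={1,7}; G6={3,5}; G8={2,4,8}).
Every remaining group overlaps one of these, and no 4 of the listed groups are pairwise disjoint, so 3 is the maximum.

3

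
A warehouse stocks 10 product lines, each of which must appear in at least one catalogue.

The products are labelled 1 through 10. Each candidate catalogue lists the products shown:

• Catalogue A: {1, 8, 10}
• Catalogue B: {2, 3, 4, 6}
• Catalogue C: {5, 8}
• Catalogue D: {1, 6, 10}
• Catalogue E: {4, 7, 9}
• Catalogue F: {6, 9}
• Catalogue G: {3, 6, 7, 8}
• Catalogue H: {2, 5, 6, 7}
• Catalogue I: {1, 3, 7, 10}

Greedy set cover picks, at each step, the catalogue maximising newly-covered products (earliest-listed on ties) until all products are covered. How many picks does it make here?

Greedy: pick B (covers 4 new) → pick A (covers 3 new) → pick E (covers 2 new) → pick C (covers 1 new). Total picks: 4.

4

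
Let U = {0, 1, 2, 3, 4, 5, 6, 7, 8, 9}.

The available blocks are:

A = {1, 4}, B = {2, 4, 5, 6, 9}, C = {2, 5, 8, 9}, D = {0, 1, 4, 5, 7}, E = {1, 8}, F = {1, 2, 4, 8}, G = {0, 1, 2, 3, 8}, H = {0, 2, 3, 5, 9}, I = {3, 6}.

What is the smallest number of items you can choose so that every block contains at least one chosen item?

3

Take T = {1, 3, 5}. Each listed block contains at least one of these, so T is a hitting set of size 3.
The blocks A, C, I are pairwise disjoint, so any hitting set needs a separate item for each — at least 3. Hence 3 is optimal.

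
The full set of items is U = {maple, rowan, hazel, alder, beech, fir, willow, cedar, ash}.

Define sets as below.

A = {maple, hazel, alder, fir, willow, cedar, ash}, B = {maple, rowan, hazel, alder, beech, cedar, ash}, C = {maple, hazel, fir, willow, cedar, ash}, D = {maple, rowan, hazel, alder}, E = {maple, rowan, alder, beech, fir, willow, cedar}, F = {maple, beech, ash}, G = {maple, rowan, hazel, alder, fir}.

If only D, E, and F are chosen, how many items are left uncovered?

0

Union of D, E, F = {maple, rowan, hazel, alder, beech, fir, willow, cedar, ash} — that's every item, so 0 are uncovered.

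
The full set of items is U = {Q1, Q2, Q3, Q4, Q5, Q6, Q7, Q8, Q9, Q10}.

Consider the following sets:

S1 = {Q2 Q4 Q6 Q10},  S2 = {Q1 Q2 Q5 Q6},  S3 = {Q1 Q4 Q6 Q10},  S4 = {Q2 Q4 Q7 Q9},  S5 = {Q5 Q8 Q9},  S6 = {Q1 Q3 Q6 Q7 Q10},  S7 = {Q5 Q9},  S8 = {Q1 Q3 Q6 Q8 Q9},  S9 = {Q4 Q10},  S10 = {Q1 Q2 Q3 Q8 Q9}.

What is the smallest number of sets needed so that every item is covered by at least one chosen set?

3

S4, S5, and S6 cover everything between them: the union {Q1, Q2, Q3, Q4, Q5, Q6, Q7, Q8, Q9, Q10} is all of U.
No 2 of the 10 sets cover everything (all 45 combinations miss at least one item), so 3 is optimal.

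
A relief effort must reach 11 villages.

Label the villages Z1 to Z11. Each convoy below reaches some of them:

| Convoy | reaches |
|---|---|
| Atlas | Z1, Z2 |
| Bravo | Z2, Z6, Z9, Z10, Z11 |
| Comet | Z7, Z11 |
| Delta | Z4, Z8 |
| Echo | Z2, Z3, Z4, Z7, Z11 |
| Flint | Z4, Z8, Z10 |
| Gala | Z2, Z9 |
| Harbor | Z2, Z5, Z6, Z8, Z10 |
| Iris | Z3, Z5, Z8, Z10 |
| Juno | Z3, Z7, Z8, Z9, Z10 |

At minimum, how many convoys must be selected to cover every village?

4

Atlas and Echo and Gala and Harbor together: Atlas ∪ Echo ∪ Gala ∪ Harbor = {Z1, Z2, Z3, Z4, Z5, Z6, Z7, Z8, Z9, Z10, Z11} — every village is covered.
No 3 of the 10 convoys cover everything (all 120 combinations miss at least one village), so 4 is optimal.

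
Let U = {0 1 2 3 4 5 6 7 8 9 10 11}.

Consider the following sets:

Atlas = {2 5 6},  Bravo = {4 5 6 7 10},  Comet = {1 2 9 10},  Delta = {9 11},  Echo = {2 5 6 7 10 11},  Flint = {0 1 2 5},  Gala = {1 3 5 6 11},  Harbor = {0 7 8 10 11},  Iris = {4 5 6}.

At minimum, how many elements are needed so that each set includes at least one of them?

3

The 3 elements {5, 8, 9} hit every set.
No choice of 2 elements meets every set, so 3 is the minimum.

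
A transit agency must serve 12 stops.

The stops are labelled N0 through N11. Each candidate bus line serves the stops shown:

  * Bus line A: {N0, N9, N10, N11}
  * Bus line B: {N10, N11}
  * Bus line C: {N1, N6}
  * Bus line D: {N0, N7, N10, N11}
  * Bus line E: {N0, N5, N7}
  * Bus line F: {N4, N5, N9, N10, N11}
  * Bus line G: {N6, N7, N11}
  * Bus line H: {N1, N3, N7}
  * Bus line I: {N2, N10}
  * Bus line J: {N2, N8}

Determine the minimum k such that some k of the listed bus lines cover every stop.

Take {D, F, G, H, J}. Their union is {N0, N1, N2, N3, N4, N5, N6, N7, N8, N9, N10, N11}, which is all 12 stops.
No 4 of the 10 bus lines cover everything (all 210 combinations miss at least one stop), so 5 is optimal.

5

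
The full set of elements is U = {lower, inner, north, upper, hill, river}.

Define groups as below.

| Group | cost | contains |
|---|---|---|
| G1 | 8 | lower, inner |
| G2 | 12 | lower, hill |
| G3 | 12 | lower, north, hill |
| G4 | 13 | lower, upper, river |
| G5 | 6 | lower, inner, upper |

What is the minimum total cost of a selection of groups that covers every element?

31

G3, G4, G5 together cover every element (G3 ∪ G4 ∪ G5 = {lower, inner, north, upper, hill, river}); total cost 12 + 13 + 6 = 31.
No covering selection has total cost below 31.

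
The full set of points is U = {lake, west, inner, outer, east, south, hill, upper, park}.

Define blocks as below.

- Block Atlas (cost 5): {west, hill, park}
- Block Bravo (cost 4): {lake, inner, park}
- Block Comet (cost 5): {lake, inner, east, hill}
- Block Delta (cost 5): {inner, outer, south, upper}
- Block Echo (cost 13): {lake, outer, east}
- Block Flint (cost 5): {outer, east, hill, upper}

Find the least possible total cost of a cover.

Atlas, Comet, Delta together cover every point (Atlas ∪ Comet ∪ Delta = {lake, west, inner, outer, east, south, hill, upper, park}); total cost 5 + 5 + 5 = 15.
No covering selection has total cost below 15.

15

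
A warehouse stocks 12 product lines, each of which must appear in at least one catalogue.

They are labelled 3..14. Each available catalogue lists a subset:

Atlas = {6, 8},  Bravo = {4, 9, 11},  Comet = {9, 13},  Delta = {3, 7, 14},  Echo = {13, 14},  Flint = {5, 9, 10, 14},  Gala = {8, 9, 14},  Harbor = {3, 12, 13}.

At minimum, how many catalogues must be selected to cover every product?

5

Atlas and Bravo and Delta and Flint and Harbor together: Atlas ∪ Bravo ∪ Delta ∪ Flint ∪ Harbor = {3, 4, 5, 6, 7, 8, 9, 10, 11, 12, 13, 14} — every product is covered.
No 4 of the 8 catalogues cover everything (all 70 combinations miss at least one product), so 5 is optimal.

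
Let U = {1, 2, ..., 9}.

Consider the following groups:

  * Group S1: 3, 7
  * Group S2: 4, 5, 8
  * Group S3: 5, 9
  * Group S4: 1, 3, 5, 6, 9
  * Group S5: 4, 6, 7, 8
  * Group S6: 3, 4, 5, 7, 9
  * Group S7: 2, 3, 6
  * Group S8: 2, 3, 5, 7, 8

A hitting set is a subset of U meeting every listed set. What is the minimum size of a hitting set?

The 3 elements {3, 4, 5} hit every group.
No choice of 2 elements meets every group, so 3 is the minimum.

3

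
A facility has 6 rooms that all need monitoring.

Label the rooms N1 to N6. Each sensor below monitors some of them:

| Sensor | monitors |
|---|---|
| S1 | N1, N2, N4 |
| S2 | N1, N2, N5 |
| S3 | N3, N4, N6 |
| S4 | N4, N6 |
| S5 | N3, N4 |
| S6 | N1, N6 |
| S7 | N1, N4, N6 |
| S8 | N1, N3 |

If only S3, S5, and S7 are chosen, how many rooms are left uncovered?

2

Union of S3, S5, S7 = {N1, N3, N4, N6}.
Not covered: N2, N5 — 2 rooms.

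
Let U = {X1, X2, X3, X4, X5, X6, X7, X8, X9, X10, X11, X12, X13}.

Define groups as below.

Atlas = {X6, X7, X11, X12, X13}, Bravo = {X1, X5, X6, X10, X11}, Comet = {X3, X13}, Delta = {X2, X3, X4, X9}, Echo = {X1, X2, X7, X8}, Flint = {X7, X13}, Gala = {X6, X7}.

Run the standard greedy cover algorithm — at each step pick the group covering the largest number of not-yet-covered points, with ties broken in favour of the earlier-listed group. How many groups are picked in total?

Greedy: pick Atlas (covers 5 new) → pick Delta (covers 4 new) → pick Bravo (covers 3 new) → pick Echo (covers 1 new). Total picks: 4.

4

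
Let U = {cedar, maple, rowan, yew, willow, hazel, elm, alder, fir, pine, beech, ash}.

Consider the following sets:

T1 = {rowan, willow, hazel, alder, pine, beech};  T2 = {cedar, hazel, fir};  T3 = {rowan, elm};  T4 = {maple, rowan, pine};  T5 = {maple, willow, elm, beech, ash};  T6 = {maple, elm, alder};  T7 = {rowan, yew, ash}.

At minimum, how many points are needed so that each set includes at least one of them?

Take H = {cedar, rowan, elm}. Each listed set contains at least one of these, so H is a hitting set of size 3.
The sets T2, T6, T7 are pairwise disjoint, so any hitting set needs a separate point for each — at least 3. Hence 3 is optimal.

3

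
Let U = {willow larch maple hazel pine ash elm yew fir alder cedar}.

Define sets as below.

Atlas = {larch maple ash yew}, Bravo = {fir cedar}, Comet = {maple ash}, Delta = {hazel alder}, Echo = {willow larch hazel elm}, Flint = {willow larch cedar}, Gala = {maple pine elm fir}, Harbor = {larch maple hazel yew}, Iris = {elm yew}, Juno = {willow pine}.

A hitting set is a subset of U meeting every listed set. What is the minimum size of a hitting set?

5

Take H = {willow, ash, yew, fir, alder}. Each listed set contains at least one of these, so H is a hitting set of size 5.
The sets Bravo, Comet, Delta, Iris, Juno are pairwise disjoint, so any hitting set needs a separate element for each — at least 5. Hence 5 is optimal.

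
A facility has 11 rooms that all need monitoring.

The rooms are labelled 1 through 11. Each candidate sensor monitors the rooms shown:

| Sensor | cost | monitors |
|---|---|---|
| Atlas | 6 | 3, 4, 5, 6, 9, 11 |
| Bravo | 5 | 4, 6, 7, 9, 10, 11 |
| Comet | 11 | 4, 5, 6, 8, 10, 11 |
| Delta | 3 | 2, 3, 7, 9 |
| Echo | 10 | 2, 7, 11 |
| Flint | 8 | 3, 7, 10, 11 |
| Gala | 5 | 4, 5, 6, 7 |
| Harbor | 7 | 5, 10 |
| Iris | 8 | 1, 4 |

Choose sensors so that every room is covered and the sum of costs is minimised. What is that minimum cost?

Comet, Delta, Iris together cover every room (Comet ∪ Delta ∪ Iris = {1, 2, 3, 4, 5, 6, 7, 8, 9, 10, 11}); total cost 11 + 3 + 8 = 22.
The greedy pick Delta, Bravo, Gala, Iris, Comet costs 32; no covering selection beats 22.

22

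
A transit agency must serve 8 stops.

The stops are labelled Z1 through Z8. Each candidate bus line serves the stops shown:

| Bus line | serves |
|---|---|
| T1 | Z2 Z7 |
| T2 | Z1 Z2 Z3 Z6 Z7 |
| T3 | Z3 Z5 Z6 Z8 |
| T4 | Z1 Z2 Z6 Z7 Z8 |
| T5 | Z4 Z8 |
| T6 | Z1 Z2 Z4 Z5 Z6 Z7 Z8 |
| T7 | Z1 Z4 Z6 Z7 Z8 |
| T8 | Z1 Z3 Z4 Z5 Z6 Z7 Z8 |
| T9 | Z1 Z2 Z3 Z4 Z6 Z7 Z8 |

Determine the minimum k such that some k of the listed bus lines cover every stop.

2

T3 and T9 together: T3 ∪ T9 = {Z1, Z2, Z3, Z4, Z5, Z6, Z7, Z8} — every stop is covered.
No single bus line has all 8 stops (the largest, T6, has 7), so 2 is optimal.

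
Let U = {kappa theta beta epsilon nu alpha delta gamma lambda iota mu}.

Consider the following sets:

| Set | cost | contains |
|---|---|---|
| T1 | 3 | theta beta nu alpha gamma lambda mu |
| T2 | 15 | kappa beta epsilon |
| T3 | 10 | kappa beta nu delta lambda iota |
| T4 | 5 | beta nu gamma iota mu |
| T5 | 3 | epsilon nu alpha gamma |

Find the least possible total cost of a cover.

16

T1, T3, T5 together cover every element (T1 ∪ T3 ∪ T5 = {kappa, theta, beta, epsilon, nu, alpha, delta, gamma, lambda, iota, mu}); total cost 3 + 10 + 3 = 16.
No covering selection has total cost below 16.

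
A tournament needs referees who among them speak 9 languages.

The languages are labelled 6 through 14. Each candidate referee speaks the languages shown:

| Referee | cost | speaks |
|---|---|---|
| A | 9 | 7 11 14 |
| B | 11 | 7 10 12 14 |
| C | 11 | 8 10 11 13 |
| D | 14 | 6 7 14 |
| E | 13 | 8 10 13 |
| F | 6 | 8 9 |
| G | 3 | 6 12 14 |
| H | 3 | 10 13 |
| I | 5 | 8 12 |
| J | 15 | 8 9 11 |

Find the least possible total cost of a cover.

A, F, G, H together cover every language (A ∪ F ∪ G ∪ H = {6, 7, 8, 9, 10, 11, 12, 13, 14}); total cost 9 + 6 + 3 + 3 = 21.
No covering selection has total cost below 21.

21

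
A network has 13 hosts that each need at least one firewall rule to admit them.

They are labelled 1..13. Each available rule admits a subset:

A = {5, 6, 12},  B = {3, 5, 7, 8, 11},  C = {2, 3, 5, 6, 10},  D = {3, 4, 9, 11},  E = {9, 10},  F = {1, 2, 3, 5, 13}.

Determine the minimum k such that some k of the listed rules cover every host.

5

Take {A, B, D, E, F}. Their union is {1, 2, 3, 4, 5, 6, 7, 8, 9, 10, 11, 12, 13}, which is all 13 hosts.
No 4 of the 6 rules cover everything (all 15 combinations miss at least one host), so 5 is optimal.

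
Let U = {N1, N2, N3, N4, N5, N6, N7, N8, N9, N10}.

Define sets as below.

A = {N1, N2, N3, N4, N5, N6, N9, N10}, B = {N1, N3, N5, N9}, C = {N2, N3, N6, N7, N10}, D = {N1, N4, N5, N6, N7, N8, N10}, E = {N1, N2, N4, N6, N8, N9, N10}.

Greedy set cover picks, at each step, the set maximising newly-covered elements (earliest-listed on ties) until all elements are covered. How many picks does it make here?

2

Greedy: pick A (covers 8 new) → pick D (covers 2 new). Total picks: 2.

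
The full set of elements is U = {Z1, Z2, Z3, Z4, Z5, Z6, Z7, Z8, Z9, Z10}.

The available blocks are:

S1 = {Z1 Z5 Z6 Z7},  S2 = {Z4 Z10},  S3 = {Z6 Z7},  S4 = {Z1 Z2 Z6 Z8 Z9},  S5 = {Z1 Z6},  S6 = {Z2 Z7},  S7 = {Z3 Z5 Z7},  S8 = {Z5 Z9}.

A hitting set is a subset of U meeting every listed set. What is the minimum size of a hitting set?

Take H = {Z4, Z5, Z6, Z7}. Each listed block contains at least one of these, so H is a hitting set of size 4.
The blocks S2, S5, S6, S8 are pairwise disjoint, so any hitting set needs a separate element for each — at least 4. Hence 4 is optimal.

4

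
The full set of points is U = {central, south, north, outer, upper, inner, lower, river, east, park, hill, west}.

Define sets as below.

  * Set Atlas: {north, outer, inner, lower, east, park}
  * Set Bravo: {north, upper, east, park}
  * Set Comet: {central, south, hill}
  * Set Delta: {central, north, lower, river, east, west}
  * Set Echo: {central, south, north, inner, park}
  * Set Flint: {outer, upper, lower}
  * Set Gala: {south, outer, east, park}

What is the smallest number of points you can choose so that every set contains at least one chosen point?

Take H = {central, outer, upper}. Each listed set contains at least one of these, so H is a hitting set of size 3.
No choice of 2 points meets every set, so 3 is the minimum.

3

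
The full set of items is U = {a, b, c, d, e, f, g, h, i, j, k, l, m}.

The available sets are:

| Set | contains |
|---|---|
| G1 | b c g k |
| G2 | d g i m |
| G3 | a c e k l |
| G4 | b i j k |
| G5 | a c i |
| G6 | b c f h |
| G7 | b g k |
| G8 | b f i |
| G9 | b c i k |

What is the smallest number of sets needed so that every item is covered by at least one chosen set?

4

G2 and G3 and G4 and G6 together: G2 ∪ G3 ∪ G4 ∪ G6 = {a, b, c, d, e, f, g, h, i, j, k, l, m} — every item is covered.
Only G6 contains h, so G6 is forced; the remaining 9 items need at least 3 more sets (each remaining set adds at most 4) — so at least 4 sets are needed, and 4 is optimal.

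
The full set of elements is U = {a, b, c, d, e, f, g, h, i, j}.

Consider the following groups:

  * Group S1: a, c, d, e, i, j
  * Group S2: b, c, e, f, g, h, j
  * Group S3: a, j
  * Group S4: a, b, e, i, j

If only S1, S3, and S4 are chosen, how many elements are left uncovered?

3

Union of S1, S3, S4 = {a, b, c, d, e, i, j}.
Not covered: f, g, h — 3 elements.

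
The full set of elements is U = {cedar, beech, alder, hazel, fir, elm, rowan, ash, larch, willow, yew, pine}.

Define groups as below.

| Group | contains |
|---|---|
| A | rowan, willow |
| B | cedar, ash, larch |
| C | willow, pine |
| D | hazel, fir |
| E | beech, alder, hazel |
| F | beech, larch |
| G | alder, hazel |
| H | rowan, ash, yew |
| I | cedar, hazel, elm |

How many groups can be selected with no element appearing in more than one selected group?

C, D, F, H are pairwise disjoint (C={willow,pine}; D={hazel,fir}; F={beech,larch}; H={rowan,ash,yew}).
Every remaining group overlaps one of these, and no 5 of the listed groups are pairwise disjoint, so 4 is the maximum.

4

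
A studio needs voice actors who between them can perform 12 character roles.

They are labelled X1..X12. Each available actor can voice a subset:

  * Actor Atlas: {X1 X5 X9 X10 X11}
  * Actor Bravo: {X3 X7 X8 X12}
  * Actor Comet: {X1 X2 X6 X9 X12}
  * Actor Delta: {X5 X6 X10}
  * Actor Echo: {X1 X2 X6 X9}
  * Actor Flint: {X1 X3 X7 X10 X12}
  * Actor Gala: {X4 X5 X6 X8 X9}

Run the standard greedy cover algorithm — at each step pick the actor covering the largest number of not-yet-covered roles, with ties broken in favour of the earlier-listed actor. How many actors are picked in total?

4

Greedy: pick Atlas (covers 5 new) → pick Bravo (covers 4 new) → pick Comet (covers 2 new) → pick Gala (covers 1 new). Total picks: 4.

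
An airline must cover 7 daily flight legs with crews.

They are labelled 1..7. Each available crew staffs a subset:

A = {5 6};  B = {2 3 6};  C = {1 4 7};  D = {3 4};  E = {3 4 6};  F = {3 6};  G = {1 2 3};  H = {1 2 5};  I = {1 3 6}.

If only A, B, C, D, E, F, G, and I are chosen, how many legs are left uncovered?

0

Union of A, B, C, D, E, F, G, I = {1, 2, 3, 4, 5, 6, 7} — that's every leg, so 0 are uncovered.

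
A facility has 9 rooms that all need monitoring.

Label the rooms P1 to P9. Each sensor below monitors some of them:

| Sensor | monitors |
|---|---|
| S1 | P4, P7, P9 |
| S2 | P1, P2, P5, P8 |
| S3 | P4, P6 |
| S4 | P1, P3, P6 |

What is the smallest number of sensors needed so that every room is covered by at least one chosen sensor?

3

Take {S1, S2, S4}. Their union is {P1, P2, P3, P4, P5, P6, P7, P8, P9}, which is all 9 rooms.
Each sensor has at most 4 rooms, and 2·4 = 8 < 9 — so at least 3 sensors are needed, and 3 is optimal.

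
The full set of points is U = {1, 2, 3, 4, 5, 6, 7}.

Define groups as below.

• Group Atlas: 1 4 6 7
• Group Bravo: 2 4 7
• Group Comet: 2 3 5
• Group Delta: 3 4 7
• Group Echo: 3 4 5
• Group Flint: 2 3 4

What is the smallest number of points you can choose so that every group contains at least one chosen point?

2

H = {3, 4} meets every group (each contains at least one member of H), and |H| = 2.
The groups Atlas, Comet are pairwise disjoint, so any hitting set needs a separate point for each — at least 2. Hence 2 is optimal.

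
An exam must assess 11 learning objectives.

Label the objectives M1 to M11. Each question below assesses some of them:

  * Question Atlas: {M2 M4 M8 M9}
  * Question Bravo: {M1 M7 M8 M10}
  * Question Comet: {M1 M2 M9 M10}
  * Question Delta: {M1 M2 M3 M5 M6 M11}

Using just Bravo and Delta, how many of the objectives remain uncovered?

Union of Bravo, Delta = {M1, M2, M3, M5, M6, M7, M8, M10, M11}.
Not covered: M4, M9 — 2 objectives.

2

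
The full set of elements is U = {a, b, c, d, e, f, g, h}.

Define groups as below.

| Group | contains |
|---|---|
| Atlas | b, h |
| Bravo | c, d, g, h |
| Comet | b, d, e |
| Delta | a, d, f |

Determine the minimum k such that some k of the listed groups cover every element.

Take {Bravo, Comet, Delta}. Their union is {a, b, c, d, e, f, g, h}, which is all 8 elements.
Only Delta contains a, so Delta is forced; the remaining 5 elements need at least 2 more groups (each remaining group adds at most 3) — so at least 3 groups are needed, and 3 is optimal.

3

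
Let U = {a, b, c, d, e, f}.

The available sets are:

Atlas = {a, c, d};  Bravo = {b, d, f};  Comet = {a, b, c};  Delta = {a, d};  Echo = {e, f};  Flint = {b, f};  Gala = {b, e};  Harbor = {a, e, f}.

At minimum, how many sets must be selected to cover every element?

Take {Comet, Delta, Harbor}. Their union is {a, b, c, d, e, f}, which is all 6 elements.
No 2 of the 8 sets cover everything (all 28 combinations miss at least one element), so 3 is optimal.

3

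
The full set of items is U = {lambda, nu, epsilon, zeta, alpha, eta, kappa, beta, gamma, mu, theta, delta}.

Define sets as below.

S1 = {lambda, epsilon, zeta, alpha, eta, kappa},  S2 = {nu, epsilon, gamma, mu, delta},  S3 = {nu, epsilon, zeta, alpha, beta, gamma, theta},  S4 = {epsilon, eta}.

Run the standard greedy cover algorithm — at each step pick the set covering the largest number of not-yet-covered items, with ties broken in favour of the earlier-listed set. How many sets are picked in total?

3

Greedy: pick S3 (covers 7 new) → pick S1 (covers 3 new) → pick S2 (covers 2 new). Total picks: 3.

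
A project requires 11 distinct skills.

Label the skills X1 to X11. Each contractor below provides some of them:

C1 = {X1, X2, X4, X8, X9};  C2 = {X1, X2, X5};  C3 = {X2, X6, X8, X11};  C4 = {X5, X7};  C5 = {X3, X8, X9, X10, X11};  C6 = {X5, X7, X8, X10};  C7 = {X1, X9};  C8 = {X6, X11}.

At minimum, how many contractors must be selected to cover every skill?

C1 and C3 and C5 and C6 together: C1 ∪ C3 ∪ C5 ∪ C6 = {X1, X2, X3, X4, X5, X6, X7, X8, X9, X10, X11} — every skill is covered.
No 3 of the 8 contractors cover everything (all 56 combinations miss at least one skill), so 4 is optimal.

4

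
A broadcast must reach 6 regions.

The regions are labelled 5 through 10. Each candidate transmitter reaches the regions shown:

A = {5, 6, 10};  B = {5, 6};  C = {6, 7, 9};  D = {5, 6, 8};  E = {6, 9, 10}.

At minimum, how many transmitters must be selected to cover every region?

3

A and C and D together: A ∪ C ∪ D = {5, 6, 7, 8, 9, 10} — every region is covered.
Only C contains 7, so C is forced; the remaining 3 regions need at least 2 more transmitters (each remaining transmitter adds at most 2) — so at least 3 transmitters are needed, and 3 is optimal.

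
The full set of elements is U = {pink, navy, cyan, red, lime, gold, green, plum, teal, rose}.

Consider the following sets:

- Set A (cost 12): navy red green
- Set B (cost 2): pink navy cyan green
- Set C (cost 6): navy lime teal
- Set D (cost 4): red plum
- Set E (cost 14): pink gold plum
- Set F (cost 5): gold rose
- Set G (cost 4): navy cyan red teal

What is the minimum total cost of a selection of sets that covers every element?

B, C, D, F together cover every element (B ∪ C ∪ D ∪ F = {pink, navy, cyan, red, lime, gold, green, plum, teal, rose}); total cost 2 + 6 + 4 + 5 = 17.
No covering selection has total cost below 17.

17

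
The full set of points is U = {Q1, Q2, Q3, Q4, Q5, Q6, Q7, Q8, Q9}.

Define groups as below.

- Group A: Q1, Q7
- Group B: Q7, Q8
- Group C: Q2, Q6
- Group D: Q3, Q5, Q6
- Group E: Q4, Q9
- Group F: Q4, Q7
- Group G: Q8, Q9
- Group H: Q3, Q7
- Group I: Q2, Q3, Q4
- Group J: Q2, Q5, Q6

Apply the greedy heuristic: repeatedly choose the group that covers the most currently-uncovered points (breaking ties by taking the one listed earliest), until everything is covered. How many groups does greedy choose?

5

Greedy: pick D (covers 3 new) → pick A (covers 2 new) → pick E (covers 2 new) → pick B (covers 1 new) → pick C (covers 1 new). Total picks: 5.
(The true minimum cover uses only 4 groups, so greedy is not optimal here.)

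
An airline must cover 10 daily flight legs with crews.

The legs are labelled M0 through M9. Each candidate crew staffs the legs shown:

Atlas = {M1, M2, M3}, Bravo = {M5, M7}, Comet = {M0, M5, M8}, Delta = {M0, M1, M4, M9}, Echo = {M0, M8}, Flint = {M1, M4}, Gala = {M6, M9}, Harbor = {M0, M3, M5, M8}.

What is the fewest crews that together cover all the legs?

Atlas and Bravo and Echo and Flint and Gala together: Atlas ∪ Bravo ∪ Echo ∪ Flint ∪ Gala = {M0, M1, M2, M3, M4, M5, M6, M7, M8, M9} — every leg is covered.
No 4 of the 8 crews cover everything (all 70 combinations miss at least one leg), so 5 is optimal.

5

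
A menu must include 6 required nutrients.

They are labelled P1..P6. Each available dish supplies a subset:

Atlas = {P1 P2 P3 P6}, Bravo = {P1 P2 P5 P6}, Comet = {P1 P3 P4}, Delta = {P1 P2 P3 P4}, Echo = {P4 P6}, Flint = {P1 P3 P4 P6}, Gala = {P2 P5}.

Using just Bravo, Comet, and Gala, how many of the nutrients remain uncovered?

Union of Bravo, Comet, Gala = {P1, P2, P3, P4, P5, P6} — that's every nutrient, so 0 are uncovered.

0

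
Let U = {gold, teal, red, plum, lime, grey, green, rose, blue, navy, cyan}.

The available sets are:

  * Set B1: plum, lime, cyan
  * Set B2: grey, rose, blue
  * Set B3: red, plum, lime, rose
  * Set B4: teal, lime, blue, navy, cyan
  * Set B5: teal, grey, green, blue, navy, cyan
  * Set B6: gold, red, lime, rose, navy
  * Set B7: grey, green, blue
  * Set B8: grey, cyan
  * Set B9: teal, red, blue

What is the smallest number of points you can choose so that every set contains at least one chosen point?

H = {rose, blue, cyan} meets every set (each contains at least one member of H), and |H| = 3.
No choice of 2 points meets every set, so 3 is the minimum.

3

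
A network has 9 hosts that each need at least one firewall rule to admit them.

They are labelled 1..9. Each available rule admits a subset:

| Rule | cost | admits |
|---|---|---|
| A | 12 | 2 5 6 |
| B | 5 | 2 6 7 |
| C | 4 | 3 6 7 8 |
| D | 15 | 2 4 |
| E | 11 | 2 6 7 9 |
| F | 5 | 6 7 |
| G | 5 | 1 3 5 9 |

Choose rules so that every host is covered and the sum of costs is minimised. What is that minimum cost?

24

C, D, G together cover every host (C ∪ D ∪ G = {1, 2, 3, 4, 5, 6, 7, 8, 9}); total cost 4 + 15 + 5 = 24.
The greedy pick C, G, B, D costs 29; no covering selection beats 24.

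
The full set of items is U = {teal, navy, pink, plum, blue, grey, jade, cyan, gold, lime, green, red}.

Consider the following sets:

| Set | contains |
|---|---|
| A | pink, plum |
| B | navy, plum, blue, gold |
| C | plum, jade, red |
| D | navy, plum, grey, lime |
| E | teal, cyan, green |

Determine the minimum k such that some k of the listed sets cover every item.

Take {A, B, C, D, E}. Their union is {teal, navy, pink, plum, blue, grey, jade, cyan, gold, lime, green, red}, which is all 12 items.
Only A contains pink, so A is forced; the remaining 10 items need at least 4 more sets (each remaining set adds at most 3) — so at least 5 sets are needed, and 5 is optimal.

5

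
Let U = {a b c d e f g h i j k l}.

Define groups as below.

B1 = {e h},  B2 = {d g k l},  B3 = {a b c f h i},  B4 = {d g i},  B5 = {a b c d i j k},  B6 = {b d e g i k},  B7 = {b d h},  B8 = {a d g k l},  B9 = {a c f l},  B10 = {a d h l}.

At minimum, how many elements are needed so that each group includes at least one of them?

T = {a, g, h} meets every group (each contains at least one member of T), and |T| = 3.
The groups B1, B4, B9 are pairwise disjoint, so any hitting set needs a separate element for each — at least 3. Hence 3 is optimal.

3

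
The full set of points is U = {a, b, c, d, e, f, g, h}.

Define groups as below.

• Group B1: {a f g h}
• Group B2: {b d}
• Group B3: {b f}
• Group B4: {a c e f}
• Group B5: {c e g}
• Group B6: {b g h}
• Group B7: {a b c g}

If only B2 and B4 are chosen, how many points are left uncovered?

Union of B2, B4 = {a, b, c, d, e, f}.
Not covered: g, h — 2 points.

2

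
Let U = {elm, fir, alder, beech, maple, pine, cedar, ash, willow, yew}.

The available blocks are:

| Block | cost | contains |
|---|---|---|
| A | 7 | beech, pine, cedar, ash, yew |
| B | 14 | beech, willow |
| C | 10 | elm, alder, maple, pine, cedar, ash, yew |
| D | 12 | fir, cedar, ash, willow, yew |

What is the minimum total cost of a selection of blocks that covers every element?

29

A, C, D together cover every element (A ∪ C ∪ D = {elm, fir, alder, beech, maple, pine, cedar, ash, willow, yew}); total cost 7 + 10 + 12 = 29.
No covering selection has total cost below 29.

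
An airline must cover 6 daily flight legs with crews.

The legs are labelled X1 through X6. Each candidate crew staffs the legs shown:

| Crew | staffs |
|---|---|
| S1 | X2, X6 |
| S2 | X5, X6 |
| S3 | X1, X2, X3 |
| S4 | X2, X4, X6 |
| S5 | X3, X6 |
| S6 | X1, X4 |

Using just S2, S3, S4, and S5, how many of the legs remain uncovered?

Union of S2, S3, S4, S5 = {X1, X2, X3, X4, X5, X6} — that's every leg, so 0 are uncovered.

0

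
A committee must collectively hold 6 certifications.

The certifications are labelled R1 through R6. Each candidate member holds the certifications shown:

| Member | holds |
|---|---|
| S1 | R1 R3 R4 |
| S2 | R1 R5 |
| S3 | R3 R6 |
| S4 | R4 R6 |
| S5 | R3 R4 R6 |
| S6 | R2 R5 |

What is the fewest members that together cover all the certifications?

Take {S1, S3, S6}. Their union is {R1, R2, R3, R4, R5, R6}, which is all 6 certifications.
Only S6 contains R2, so S6 is forced; the remaining 4 certifications need at least 2 more members (each remaining member adds at most 3) — so at least 3 members are needed, and 3 is optimal.

3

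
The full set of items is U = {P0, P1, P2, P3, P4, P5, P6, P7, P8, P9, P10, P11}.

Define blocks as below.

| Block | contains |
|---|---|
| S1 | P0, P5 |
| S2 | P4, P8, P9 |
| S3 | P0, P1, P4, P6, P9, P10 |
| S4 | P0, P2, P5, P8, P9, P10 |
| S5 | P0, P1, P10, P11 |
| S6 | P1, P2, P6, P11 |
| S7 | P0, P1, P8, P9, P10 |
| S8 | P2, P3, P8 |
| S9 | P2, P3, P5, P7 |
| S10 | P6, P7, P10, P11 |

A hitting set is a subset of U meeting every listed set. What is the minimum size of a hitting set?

4

H = {P0, P5, P8, P11} meets every block (each contains at least one member of H), and |H| = 4.
No choice of 3 items meets every block, so 4 is the minimum.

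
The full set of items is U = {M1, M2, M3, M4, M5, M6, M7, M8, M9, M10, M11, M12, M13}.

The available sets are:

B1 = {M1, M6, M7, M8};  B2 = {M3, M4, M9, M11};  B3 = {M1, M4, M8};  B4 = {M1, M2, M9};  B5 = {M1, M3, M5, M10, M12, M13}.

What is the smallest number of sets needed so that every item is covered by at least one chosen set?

4

B1, B2, B4, and B5 cover everything between them: the union {M1, M2, M3, M4, M5, M6, M7, M8, M9, M10, M11, M12, M13} is all of U.
Only B5 contains M5, so B5 is forced; the remaining 7 items need at least 3 more sets (each remaining set adds at most 3) — so at least 4 sets are needed, and 4 is optimal.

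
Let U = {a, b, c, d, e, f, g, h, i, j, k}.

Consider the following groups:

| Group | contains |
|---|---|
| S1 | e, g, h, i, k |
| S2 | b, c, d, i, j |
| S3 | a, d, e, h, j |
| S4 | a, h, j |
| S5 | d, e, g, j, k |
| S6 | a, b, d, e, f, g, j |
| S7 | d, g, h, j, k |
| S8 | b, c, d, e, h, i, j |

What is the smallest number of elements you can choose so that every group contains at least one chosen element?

2

Take T = {g, j}. Each listed group contains at least one of these, so T is a hitting set of size 2.
No single element lies in every group, so at least 2 are needed and 2 is optimal.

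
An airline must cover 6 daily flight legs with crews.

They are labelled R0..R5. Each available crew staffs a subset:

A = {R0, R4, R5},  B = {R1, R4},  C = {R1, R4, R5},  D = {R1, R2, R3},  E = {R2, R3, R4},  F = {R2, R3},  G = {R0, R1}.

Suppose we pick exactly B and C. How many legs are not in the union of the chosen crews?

3

Union of B, C = {R1, R4, R5}.
Not covered: R0, R2, R3 — 3 legs.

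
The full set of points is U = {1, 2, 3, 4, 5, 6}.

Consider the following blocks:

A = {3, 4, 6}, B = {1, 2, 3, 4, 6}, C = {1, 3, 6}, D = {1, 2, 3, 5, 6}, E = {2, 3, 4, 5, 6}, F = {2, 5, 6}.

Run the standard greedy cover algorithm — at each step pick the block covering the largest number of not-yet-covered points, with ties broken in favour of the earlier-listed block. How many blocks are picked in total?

2

Greedy: pick B (covers 5 new) → pick D (covers 1 new). Total picks: 2.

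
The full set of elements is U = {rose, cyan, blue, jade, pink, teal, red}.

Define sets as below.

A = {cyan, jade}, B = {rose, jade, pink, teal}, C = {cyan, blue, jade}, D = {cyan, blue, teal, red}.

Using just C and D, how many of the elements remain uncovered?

2

Union of C, D = {cyan, blue, jade, teal, red}.
Not covered: rose, pink — 2 elements.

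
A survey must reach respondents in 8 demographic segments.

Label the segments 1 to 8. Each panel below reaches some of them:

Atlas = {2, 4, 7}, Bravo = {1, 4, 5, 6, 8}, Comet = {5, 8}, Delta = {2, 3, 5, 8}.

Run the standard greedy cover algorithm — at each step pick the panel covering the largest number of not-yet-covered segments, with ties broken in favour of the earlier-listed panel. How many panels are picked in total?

3

Greedy: pick Bravo (covers 5 new) → pick Atlas (covers 2 new) → pick Delta (covers 1 new). Total picks: 3.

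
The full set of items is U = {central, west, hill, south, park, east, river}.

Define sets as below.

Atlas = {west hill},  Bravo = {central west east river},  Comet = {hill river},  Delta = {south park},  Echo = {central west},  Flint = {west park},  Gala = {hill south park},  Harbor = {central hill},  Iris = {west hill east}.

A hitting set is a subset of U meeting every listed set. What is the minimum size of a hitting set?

3

H = {central, hill, park} meets every set (each contains at least one member of H), and |H| = 3.
The sets Comet, Delta, Echo are pairwise disjoint, so any hitting set needs a separate item for each — at least 3. Hence 3 is optimal.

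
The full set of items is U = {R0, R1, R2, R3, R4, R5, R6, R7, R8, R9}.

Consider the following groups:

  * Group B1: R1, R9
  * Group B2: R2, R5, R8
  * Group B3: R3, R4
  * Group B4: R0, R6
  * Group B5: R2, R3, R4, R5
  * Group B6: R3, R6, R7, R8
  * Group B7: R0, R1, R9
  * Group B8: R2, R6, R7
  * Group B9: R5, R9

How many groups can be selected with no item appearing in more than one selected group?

4

B1, B2, B3, B4 are pairwise disjoint (B1={R1,R9}; B2={R2,R5,R8}; B3={R3,R4}; B4={R0,R6}).
Every remaining group overlaps one of these, and no 5 of the listed groups are pairwise disjoint, so 4 is the maximum.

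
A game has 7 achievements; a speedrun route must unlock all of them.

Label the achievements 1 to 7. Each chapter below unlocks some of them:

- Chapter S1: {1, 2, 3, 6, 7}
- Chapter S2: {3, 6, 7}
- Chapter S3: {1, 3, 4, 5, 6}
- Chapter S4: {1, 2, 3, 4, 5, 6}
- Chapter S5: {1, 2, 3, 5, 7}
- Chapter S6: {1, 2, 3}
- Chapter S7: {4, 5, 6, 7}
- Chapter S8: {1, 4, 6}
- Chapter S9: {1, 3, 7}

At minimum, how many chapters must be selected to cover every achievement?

2

Take {S1, S4}. Their union is {1, 2, 3, 4, 5, 6, 7}, which is all 7 achievements.
No single chapter has all 7 achievements (the largest, S4, has 6), so 2 is optimal.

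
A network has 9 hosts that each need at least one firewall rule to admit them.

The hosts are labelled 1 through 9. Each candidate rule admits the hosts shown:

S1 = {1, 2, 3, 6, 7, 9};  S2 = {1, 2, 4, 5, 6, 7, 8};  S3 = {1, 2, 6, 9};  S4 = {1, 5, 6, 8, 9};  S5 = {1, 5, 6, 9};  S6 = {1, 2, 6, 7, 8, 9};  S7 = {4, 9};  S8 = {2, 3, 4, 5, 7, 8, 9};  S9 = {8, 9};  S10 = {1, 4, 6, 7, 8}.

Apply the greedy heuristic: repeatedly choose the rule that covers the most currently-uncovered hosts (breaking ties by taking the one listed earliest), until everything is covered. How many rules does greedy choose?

2

Greedy: pick S2 (covers 7 new) → pick S1 (covers 2 new). Total picks: 2.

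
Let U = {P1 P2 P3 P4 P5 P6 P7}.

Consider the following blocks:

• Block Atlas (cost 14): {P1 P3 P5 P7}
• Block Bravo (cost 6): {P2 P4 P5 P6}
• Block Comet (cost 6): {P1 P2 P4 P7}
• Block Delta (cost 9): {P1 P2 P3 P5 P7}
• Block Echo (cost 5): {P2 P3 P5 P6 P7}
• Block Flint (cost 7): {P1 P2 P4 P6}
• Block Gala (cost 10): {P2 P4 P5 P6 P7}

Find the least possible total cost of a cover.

11

Comet, Echo together cover every point (Comet ∪ Echo = {P1, P2, P3, P4, P5, P6, P7}); total cost 6 + 5 = 11.
No covering selection has total cost below 11.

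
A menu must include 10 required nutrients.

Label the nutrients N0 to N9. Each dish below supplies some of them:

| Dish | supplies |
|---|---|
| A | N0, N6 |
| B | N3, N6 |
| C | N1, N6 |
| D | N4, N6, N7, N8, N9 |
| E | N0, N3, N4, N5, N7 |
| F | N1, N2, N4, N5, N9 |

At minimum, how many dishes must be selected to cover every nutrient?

D and E and F together: D ∪ E ∪ F = {N0, N1, N2, N3, N4, N5, N6, N7, N8, N9} — every nutrient is covered.
Only F contains N2, so F is forced; the remaining 5 nutrients need at least 2 more dishes (each remaining dish adds at most 3) — so at least 3 dishes are needed, and 3 is optimal.

3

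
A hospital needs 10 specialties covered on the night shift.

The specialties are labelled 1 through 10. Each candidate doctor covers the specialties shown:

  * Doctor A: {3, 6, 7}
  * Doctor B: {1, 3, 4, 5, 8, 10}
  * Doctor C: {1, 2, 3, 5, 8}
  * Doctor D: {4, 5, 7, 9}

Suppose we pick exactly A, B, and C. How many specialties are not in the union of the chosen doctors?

1

Union of A, B, C = {1, 2, 3, 4, 5, 6, 7, 8, 10}.
Not covered: 9 — 1 specialty.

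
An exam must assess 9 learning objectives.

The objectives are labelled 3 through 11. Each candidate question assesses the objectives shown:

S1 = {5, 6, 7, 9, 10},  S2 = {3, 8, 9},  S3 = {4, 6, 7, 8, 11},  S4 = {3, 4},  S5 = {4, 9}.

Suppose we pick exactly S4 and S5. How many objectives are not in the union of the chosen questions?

6

Union of S4, S5 = {3, 4, 9}.
Not covered: 5, 6, 7, 8, 10, 11 — 6 objectives.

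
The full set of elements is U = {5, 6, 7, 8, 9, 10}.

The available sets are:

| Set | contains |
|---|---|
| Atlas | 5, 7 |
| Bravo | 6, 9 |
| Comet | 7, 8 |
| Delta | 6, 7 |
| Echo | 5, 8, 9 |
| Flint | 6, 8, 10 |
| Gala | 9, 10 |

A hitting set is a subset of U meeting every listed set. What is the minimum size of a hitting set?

The 3 elements {7, 9, 10} hit every set.
No choice of 2 elements meets every set, so 3 is the minimum.

3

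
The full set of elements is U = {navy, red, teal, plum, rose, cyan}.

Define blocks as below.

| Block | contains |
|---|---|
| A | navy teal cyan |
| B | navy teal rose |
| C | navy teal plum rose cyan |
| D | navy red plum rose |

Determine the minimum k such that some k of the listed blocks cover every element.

2

Take {C, D}. Their union is {navy, red, teal, plum, rose, cyan}, which is all 6 elements.
No single block has all 6 elements (the largest, C, has 5), so 2 is optimal.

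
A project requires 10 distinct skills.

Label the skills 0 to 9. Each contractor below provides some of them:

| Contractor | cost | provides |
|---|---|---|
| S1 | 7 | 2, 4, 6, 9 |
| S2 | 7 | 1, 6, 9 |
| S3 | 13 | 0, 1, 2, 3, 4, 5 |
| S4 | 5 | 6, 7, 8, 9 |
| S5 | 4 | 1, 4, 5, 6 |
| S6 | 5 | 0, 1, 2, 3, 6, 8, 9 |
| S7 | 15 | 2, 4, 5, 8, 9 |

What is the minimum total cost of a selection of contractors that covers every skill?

S4, S5, S6 together cover every skill (S4 ∪ S5 ∪ S6 = {0, 1, 2, 3, 4, 5, 6, 7, 8, 9}); total cost 5 + 4 + 5 = 14.
No covering selection has total cost below 14.

14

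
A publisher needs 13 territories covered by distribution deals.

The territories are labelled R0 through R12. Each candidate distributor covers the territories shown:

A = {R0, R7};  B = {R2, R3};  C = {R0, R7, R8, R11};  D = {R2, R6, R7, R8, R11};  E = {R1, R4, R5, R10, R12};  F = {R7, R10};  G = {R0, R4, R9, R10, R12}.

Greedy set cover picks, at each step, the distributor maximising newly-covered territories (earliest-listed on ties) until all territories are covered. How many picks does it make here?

4

Greedy: pick D (covers 5 new) → pick E (covers 5 new) → pick G (covers 2 new) → pick B (covers 1 new). Total picks: 4.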